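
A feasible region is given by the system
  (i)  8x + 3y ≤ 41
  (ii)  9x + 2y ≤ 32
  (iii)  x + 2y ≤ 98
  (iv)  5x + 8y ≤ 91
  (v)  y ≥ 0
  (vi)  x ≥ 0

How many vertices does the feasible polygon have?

Of the 15 pairwise boundary intersections, those satisfying every inequality are:
  (14/11, 113/11)
  (55/49, 523/49)
  (32/9, 0)
  (0, 91/8)
  (0, 0)

5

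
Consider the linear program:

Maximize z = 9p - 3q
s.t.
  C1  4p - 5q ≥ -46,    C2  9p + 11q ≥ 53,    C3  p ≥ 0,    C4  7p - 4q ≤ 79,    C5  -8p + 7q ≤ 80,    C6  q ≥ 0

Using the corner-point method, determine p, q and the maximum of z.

Extreme points and z = 9p - 3q:
  (0, 46/5) → z = -138/5
  (579/19, 638/19) → z = 3297/19
  (0, 53/11) → z = -159/11
  (53/9, 0) → z = 53
  (79/7, 0) → z = 711/7

The optimum lies where 4p - 5q = -46 and 7p - 4q = 79.
Solving simultaneously gives p = 579/19, q = 638/19.

p = 579/19, q = 638/19, maximum z = 3297/19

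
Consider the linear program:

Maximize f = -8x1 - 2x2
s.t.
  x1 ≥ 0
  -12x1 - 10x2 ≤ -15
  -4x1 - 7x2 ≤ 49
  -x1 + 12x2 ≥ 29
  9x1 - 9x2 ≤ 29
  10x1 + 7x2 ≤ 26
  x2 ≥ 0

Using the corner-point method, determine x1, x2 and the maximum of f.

x1 = 0, x2 = 29/12, maximum f = -29/6

Feasible corners and f = -8x1 - 2x2:
  (0, 29/12) → f = -29/6
  (0, 26/7) → f = -52/7
  (109/127, 316/127) → f = -1504/127

At the optimal vertex, x1 = 0 and -x1 + 12x2 = 29.
Solving simultaneously gives x1 = 0, x2 = 29/12.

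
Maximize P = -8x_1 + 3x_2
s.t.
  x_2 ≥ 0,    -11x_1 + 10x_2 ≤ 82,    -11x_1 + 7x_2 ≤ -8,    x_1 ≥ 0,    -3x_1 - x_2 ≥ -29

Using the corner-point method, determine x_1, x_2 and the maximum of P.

x_1 = 8/11, x_2 = 0, maximum P = -64/11

The binding constraints are x_2 = 0 and -11x_1 + 7x_2 = -8.
Solving simultaneously gives x_1 = 8/11, x_2 = 0.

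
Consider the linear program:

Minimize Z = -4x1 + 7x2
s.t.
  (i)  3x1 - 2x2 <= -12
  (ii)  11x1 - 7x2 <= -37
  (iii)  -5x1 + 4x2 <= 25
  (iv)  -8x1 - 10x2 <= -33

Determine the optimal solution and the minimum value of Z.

x1 = -27/23, x2 = 195/46, minimum Z = 1581/46

Vertices and Z = -4x1 + 7x2:
  (1, 15/2) → Z = 97/2
  (-27/23, 195/46) → Z = 1581/46
  (-59/41, 365/82) → Z = 3027/82

The optimum lies where 3x1 - 2x2 = -12 and -8x1 - 10x2 = -33.
Solving simultaneously gives x1 = -27/23, x2 = 195/46.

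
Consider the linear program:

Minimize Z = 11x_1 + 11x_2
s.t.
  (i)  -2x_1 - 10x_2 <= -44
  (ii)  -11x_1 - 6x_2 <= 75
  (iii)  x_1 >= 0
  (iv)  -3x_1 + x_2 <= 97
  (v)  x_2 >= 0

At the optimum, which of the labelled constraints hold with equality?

(i) and (iii)

Extreme points and Z = 11x_1 + 11x_2:
  (0, 22/5) → Z = 242/5
  (22, 0) → Z = 242
  (0, 97) → Z = 1067
The feasible region is unbounded (it extends along (1, 3), (1, 0)), but Z strictly increases along every unbounded feasible direction, so there is no improving ray and the minimum is attained at a vertex.

The minimum is at (0, 22/5). Substituting into each constraint, equality holds for (i) and (iii); the remaining constraints have slack.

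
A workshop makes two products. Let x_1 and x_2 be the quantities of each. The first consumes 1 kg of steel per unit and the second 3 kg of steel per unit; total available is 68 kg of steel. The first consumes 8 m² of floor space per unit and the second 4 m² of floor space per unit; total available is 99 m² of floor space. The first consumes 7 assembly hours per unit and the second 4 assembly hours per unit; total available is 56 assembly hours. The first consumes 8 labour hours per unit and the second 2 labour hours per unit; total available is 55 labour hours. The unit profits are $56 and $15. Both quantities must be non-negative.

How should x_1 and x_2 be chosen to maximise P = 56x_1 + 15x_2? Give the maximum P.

The optimum lies where 7x_1 + 4x_2 = 56 and 8x_1 + 2x_2 = 55.
Solving simultaneously gives x_1 = 6, x_2 = 7/2.

x_1 = 6, x_2 = 7/2, maximum P = 777/2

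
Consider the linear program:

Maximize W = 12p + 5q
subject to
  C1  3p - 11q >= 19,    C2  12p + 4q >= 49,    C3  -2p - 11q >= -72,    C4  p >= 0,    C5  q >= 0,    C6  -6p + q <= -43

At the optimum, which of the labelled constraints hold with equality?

Vertices and W = 12p + 5q:
  (91/5, 178/55) → W = 12902/55
  (454/63, 5/21) → W = 263/3
  (36, 0) → W = 432
  (43/6, 0) → W = 86

The maximum is at (36, 0). Substituting into each constraint, equality holds for C3 and C5; the remaining constraints have slack.

C3 and C5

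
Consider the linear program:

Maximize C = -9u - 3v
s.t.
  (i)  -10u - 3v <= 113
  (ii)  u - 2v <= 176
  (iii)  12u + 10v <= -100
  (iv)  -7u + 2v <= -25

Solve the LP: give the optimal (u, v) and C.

u = 302/23, v = -1873/23, maximum C = 2901/23

Feasible corners and C = -9u - 3v:
  (302/23, -1873/23) → C = 2901/23
  (-151/41, -1041/41) → C = 4482/41
  (780/17, -1106/17) → C = -3702/17
  (25/47, -500/47) → C = 1275/47

The binding constraints are -10u - 3v = 113 and u - 2v = 176.
Solving simultaneously gives u = 302/23, v = -1873/23.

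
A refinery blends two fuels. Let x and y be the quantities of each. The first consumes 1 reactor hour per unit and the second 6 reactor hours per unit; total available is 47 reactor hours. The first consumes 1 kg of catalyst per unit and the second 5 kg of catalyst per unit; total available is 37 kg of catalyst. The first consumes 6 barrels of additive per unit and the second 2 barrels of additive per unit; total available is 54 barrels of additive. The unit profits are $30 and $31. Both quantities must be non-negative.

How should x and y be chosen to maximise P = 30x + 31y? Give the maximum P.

Vertices and P = 30x + 31y:
  (0, 0) → P = 0
  (0, 37/5) → P = 1147/5
  (9, 0) → P = 270
  (7, 6) → P = 396

The binding constraints are x + 5y = 37 and 6x + 2y = 54.
Solving simultaneously gives x = 7, y = 6.

x = 7, y = 6, maximum P = 396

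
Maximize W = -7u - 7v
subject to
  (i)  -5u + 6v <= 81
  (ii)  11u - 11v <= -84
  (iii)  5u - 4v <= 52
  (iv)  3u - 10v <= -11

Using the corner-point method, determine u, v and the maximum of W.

u = -93/4, v = -47/8, maximum W = 1631/8

At the optimal vertex, -5u + 6v = 81 and 3u - 10v = -11.
Solving simultaneously gives u = -93/4, v = -47/8.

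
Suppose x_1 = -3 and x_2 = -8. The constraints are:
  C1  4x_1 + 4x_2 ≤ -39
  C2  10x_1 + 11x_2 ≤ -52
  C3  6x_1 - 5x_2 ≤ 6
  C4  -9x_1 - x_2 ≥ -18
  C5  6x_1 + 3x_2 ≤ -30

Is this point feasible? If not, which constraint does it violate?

Constraint C3: 6x_1 - 5x_2 = 22, which is not ≤ 6. All other constraints are satisfied.

not feasible — violates C3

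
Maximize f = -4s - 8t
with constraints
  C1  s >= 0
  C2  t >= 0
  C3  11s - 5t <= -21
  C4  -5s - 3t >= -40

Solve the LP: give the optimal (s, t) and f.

s = 0, t = 21/5, maximum f = -168/5

At the optimal vertex, s = 0 and 11s - 5t = -21.
Solving simultaneously gives s = 0, t = 21/5.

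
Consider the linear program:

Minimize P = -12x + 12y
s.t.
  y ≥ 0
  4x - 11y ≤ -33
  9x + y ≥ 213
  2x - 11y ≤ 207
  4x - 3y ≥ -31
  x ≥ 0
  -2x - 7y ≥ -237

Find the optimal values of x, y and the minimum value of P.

x = 1188/25, y = 507/25, minimum P = -8172/25

Feasible corners and P = -12x + 12y:
  (2310/103, 1149/103) → P = -13932/103
  (1188/25, 507/25) → P = -8172/25
  (1254/61, 1707/61) → P = 5436/61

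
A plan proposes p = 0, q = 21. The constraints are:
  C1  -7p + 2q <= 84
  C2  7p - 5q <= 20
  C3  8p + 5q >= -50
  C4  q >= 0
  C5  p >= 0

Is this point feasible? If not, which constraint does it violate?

feasible

C1: 42 ≤ 84 ✓
C2: -105 ≤ 20 ✓
C3: 105 ≥ -50 ✓
C4: 21 ≥ 0 ✓
C5: 0 ≥ 0 ✓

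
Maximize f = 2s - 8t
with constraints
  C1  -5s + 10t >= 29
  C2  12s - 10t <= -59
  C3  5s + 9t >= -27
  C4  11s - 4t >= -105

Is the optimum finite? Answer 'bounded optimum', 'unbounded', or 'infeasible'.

bounded optimum

Feasible corners and f = 2s - 8t:
  (-30/7, 53/70) → f = -512/35
  (-531/95, 2/19) → f = -1142/95
  (-1053/119, 228/119) → f = -3930/119
The feasible region has finitely many vertices and no improving ray; the maximum is -1142/95 at (-531/95, 2/19).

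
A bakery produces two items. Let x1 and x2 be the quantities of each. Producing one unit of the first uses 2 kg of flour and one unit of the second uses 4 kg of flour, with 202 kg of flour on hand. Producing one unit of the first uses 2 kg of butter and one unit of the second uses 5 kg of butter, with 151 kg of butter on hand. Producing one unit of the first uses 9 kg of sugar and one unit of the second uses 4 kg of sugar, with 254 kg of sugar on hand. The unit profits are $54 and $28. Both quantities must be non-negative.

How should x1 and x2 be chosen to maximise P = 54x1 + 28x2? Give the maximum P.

x1 = 18, x2 = 23, maximum P = 1616

Corner points and P = 54x1 + 28x2:
  (0, 0) → P = 0
  (0, 151/5) → P = 4228/5
  (254/9, 0) → P = 1524
  (18, 23) → P = 1616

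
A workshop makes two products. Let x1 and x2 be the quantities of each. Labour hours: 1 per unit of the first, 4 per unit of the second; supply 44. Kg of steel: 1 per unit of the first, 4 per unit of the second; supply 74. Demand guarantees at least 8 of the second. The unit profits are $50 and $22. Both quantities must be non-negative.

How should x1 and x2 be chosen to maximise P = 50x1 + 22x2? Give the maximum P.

x1 = 12, x2 = 8, maximum P = 776

The binding constraints are x1 + 4x2 = 44 and x2 = 8.
Solving simultaneously gives x1 = 12, x2 = 8.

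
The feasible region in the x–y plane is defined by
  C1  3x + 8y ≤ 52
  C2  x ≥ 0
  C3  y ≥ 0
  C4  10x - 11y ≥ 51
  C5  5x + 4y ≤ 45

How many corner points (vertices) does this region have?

Intersecting each pair of boundary lines and keeping only the points that satisfy every inequality leaves:
  (51/10, 0)
  (9, 0)
  (699/95, 39/19)

3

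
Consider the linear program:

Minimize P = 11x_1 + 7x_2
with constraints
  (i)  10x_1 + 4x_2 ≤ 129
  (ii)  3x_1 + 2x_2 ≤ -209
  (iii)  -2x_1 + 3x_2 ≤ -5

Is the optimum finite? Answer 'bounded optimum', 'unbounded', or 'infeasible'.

From the feasible point (547/4, -2477/8), moving in the direction (-3, -2) keeps every constraint satisfied while P decreases without bound.

unbounded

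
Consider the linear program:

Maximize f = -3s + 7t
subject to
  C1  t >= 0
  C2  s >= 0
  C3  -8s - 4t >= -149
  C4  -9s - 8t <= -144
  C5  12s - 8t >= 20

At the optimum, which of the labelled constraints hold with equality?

C3 and C5

Vertices and f = -3s + 7t:
  (149/8, 0) → f = -447/8
  (16, 0) → f = -48
  (159/14, 407/28) → f = 1895/28
  (164/21, 129/14) → f = 575/14

The maximum is at (159/14, 407/28). Substituting into each constraint, equality holds for C3 and C5; the remaining constraints have slack.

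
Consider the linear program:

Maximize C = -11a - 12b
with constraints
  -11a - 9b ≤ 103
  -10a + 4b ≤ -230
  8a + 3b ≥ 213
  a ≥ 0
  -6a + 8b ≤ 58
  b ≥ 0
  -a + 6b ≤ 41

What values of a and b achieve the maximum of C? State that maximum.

a = 213/8, b = 0, maximum C = -2343/8

Feasible corners and C = -11a - 12b:
  (771/31, 145/31) → C = -10221/31
  (193/7, 80/7) → C = -3083/7
  (213/8, 0) → C = -2343/8
The feasible region is unbounded (it extends along (6, 1), (1, 0)), but C strictly decreases along every unbounded feasible direction, so there is no improving ray and the maximum is attained at a vertex.

The optimum lies where 8a + 3b = 213 and b = 0.
Solving simultaneously gives a = 213/8, b = 0.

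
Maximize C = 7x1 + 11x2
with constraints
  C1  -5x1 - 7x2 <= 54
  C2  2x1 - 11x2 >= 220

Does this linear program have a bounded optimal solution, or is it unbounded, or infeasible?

From the feasible point (946/69, -1208/69), moving in the direction (11, 2) keeps every constraint satisfied while C increases without bound.

unbounded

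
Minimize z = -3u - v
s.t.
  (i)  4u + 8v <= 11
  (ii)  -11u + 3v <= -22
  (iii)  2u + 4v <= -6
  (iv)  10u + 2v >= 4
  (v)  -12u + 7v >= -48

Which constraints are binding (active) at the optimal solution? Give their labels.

(iii) and (v)

Extreme points and z = -3u - v:
  (7/5, -11/5) → z = -2
  (14/13, -44/13) → z = 2/13
  (75/31, -84/31) → z = -141/31
  (62/47, -216/47) → z = 30/47

The minimum is at (75/31, -84/31). Substituting into each constraint, equality holds for (iii) and (v); the remaining constraints have slack.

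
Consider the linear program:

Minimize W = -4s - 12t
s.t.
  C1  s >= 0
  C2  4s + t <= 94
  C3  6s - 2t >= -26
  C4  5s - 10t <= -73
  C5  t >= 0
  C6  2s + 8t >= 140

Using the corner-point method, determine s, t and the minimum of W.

The optimum lies where 4s + t = 94 and 6s - 2t = -26.
Solving simultaneously gives s = 81/7, t = 334/7.

s = 81/7, t = 334/7, minimum W = -4332/7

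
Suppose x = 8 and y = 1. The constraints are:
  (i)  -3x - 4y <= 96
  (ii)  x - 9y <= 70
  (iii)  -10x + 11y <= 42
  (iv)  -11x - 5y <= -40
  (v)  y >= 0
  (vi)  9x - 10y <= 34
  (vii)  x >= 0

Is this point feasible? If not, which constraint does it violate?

Constraint (vi): 9x - 10y = 62, which is not ≤ 34. All other constraints are satisfied.

not feasible — violates (vi)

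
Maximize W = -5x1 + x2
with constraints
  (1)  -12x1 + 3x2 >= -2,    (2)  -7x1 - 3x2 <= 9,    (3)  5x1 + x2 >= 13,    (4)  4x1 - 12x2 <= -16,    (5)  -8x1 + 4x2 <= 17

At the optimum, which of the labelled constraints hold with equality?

Extreme points and W = -5x1 + x2:
  (41/27, 146/27) → W = -59/27
  (59/24, 55/6) → W = -25/8
  (5/4, 27/4) → W = 1/2

The maximum is at (5/4, 27/4). Substituting into each constraint, equality holds for (3) and (5); the remaining constraints have slack.

(3) and (5)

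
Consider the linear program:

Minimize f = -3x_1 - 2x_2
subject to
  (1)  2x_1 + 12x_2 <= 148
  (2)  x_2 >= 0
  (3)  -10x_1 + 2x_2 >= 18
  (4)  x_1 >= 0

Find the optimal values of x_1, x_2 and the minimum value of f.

Vertices and f = -3x_1 - 2x_2:
  (20/31, 379/31) → f = -818/31
  (0, 37/3) → f = -74/3
  (0, 9) → f = -18

x_1 = 20/31, x_2 = 379/31, minimum f = -818/31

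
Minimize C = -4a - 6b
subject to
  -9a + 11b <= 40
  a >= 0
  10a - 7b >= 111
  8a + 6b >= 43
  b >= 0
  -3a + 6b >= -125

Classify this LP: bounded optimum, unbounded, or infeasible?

unbounded

From the feasible point (1501/47, 1399/47), moving in the direction (11, 9) keeps every constraint satisfied while C decreases without bound.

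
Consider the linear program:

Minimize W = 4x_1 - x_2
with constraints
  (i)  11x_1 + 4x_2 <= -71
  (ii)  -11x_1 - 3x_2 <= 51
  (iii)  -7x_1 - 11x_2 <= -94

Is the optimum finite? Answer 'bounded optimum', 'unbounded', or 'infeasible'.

infeasible

The boundaries 11x_1 + 4x_2 = -71 and -11x_1 - 3x_2 = 51 meet at (9/11, -20), but that point violates -7x_1 - 11x_2 ≤ -94. Every candidate vertex is excluded by some other constraint, so the feasible region is empty.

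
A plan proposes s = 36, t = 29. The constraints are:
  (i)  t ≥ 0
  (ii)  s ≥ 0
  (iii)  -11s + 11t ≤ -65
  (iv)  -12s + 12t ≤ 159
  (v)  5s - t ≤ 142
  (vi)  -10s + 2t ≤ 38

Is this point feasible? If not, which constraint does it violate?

not feasible — violates (v)

Constraint (v): 5s - t = 151, which is not ≤ 142. All other constraints are satisfied.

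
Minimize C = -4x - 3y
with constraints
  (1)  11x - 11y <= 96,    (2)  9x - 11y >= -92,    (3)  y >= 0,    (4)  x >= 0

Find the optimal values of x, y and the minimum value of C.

x = 94, y = 938/11, minimum C = -6950/11

The binding constraints are 11x - 11y = 96 and 9x - 11y = -92.
Solving simultaneously gives x = 94, y = 938/11.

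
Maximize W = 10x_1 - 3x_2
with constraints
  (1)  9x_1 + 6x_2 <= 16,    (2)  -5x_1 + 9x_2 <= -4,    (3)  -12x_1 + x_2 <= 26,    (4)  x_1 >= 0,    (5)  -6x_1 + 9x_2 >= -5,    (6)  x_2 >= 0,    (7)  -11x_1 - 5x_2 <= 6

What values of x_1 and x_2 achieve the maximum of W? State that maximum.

x_1 = 1, x_2 = 1/9, maximum W = 29/3

Vertices and W = 10x_1 - 3x_2:
  (1, 1/9) → W = 29/3
  (4/5, 0) → W = 8
  (5/6, 0) → W = 25/3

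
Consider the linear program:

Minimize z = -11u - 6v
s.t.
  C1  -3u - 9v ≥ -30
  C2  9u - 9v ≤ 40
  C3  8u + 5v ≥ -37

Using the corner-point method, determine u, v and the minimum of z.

u = 35/6, v = 25/18, minimum z = -145/2

Feasible corners and z = -11u - 6v:
  (35/6, 25/18) → z = -145/2
  (-161/19, 117/19) → z = 1069/19
  (-133/117, -653/117) → z = 5381/117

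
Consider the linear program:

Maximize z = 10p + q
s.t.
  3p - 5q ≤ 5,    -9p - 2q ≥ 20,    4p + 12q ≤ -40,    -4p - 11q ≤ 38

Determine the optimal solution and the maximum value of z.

p = -5/2, q = -5/2, maximum z = -55/2

Extreme points and z = 10p + q:
  (-5/2, -5/2) → z = -55/2
  (-135/53, -134/53) → z = -28
  (-4, -2) → z = -42

The binding constraints are 3p - 5q = 5 and 4p + 12q = -40.
Solving simultaneously gives p = -5/2, q = -5/2.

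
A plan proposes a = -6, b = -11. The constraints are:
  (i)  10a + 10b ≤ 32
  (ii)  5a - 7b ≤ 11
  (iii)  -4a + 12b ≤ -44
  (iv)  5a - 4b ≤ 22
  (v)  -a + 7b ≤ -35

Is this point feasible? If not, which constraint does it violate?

not feasible — violates (ii)

Constraint (ii): 5a - 7b = 47, which is not ≤ 11. All other constraints are satisfied.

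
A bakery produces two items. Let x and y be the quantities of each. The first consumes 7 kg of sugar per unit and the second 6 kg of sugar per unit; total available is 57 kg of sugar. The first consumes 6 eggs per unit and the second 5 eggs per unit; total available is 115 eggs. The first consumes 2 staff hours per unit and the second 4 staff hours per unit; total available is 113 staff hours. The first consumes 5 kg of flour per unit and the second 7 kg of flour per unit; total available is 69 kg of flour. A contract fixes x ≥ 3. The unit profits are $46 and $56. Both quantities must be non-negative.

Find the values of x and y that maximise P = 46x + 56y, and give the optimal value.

x = 3, y = 6, maximum P = 474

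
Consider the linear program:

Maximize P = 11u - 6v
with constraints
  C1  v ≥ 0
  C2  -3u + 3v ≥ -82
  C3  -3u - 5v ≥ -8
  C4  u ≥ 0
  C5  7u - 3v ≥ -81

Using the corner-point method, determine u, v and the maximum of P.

u = 8/3, v = 0, maximum P = 88/3

Vertices and P = 11u - 6v:
  (8/3, 0) → P = 88/3
  (0, 0) → P = 0
  (0, 8/5) → P = -48/5

The optimum lies where v = 0 and -3u - 5v = -8.
Solving simultaneously gives u = 8/3, v = 0.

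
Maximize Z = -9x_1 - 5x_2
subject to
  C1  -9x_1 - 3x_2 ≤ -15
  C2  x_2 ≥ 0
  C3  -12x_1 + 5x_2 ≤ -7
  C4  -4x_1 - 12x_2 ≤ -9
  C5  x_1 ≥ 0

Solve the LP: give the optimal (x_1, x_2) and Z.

Extreme points and Z = -9x_1 - 5x_2:
  (32/27, 13/9) → Z = -161/9
  (51/32, 7/32) → Z = -247/16
  (9/4, 0) → Z = -81/4
The feasible region is unbounded (it extends along (1, 0), (5, 12)), but Z strictly decreases along every unbounded feasible direction, so there is no improving ray and the maximum is attained at a vertex.

x_1 = 51/32, x_2 = 7/32, maximum Z = -247/16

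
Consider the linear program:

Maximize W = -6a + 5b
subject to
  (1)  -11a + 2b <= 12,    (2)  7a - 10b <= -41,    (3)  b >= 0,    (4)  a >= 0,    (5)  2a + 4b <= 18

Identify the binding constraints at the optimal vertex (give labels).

Feasible corners and W = -6a + 5b:
  (0, 41/10) → W = 41/2
  (1/3, 13/3) → W = 59/3
  (0, 9/2) → W = 45/2

The maximum is at (0, 9/2). Substituting into each constraint, equality holds for (4) and (5); the remaining constraints have slack.

(4) and (5)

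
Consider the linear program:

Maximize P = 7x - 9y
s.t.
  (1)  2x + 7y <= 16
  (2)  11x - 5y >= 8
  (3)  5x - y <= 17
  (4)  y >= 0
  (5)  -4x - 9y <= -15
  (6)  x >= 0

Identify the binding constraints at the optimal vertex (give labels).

Feasible corners and P = 7x - 9y:
  (136/87, 160/87) → P = -488/87
  (135/37, 46/37) → P = 531/37
  (21/17, 19/17) → P = -24/17
  (24/7, 1/7) → P = 159/7

The maximum is at (24/7, 1/7). Substituting into each constraint, equality holds for (3) and (5); the remaining constraints have slack.

(3) and (5)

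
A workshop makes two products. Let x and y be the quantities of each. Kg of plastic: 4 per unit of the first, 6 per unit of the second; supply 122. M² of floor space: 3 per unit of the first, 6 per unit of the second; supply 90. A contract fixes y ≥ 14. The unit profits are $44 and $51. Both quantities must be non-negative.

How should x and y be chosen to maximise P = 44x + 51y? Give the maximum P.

Corner points and P = 44x + 51y:
  (0, 15) → P = 765
  (0, 14) → P = 714
  (2, 14) → P = 802

The binding constraints are 3x + 6y = 90 and y = 14.
Solving simultaneously gives x = 2, y = 14.

x = 2, y = 14, maximum P = 802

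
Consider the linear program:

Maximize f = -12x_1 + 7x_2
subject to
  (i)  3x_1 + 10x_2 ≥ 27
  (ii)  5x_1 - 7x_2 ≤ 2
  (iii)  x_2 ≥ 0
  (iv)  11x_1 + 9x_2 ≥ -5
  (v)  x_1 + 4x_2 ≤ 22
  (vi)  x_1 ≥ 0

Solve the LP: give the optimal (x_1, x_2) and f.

Feasible corners and f = -12x_1 + 7x_2:
  (209/71, 129/71) → f = -1605/71
  (0, 27/10) → f = 189/10
  (6, 4) → f = -44
  (0, 11/2) → f = 77/2

x_1 = 0, x_2 = 11/2, maximum f = 77/2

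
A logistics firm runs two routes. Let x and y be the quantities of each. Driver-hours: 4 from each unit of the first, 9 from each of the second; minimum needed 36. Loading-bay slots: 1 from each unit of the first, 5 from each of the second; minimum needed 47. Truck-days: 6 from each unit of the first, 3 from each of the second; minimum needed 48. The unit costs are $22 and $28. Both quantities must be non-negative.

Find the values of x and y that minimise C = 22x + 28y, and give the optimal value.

Extreme points and C = 22x + 28y:
  (0, 16) → C = 448
  (47, 0) → C = 1034
  (11/3, 26/3) → C = 970/3
The feasible region is unbounded (it extends along (0, 1), (1, 0)), but C strictly increases along every unbounded feasible direction, so there is no improving ray and the minimum is attained at a vertex.

At the optimal vertex, x + 5y = 47 and 6x + 3y = 48.
Solving simultaneously gives x = 11/3, y = 26/3.

x = 11/3, y = 26/3, minimum C = 970/3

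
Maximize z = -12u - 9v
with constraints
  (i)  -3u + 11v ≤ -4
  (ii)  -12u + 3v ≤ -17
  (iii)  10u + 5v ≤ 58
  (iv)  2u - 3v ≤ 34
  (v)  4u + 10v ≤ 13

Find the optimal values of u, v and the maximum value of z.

u = -17/10, v = -187/15, maximum z = 663/5

Feasible corners and z = -12u - 9v:
  (175/123, 1/41) → z = -709/41
  (183/74, 23/74) → z = -2403/74
  (-17/10, -187/15) → z = 663/5
  (43/5, -28/5) → z = -264/5
  (103/16, -51/40) → z = -2631/40

The binding constraints are -12u + 3v = -17 and 2u - 3v = 34.
Solving simultaneously gives u = -17/10, v = -187/15.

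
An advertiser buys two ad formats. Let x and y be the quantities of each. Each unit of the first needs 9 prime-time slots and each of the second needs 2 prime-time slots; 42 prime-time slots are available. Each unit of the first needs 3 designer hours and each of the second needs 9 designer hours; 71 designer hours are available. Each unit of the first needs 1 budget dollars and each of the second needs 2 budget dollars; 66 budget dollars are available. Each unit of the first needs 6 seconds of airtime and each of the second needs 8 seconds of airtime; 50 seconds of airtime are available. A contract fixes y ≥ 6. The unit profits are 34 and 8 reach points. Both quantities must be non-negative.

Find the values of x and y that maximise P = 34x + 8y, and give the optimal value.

x = 1/3, y = 6, maximum P = 178/3

Extreme points and P = 34x + 8y:
  (0, 25/4) → P = 50
  (0, 6) → P = 48
  (1/3, 6) → P = 178/3

At the optimal vertex, 6x + 8y = 50 and y = 6.
Solving simultaneously gives x = 1/3, y = 6.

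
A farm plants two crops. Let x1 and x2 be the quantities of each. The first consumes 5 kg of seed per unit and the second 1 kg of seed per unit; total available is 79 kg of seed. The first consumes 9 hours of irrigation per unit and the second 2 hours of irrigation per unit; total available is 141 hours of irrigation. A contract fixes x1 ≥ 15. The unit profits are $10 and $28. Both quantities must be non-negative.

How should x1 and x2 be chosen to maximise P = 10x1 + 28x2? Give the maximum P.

x1 = 15, x2 = 3, maximum P = 234

Vertices and P = 10x1 + 28x2:
  (47/3, 0) → P = 470/3
  (15, 0) → P = 150
  (15, 3) → P = 234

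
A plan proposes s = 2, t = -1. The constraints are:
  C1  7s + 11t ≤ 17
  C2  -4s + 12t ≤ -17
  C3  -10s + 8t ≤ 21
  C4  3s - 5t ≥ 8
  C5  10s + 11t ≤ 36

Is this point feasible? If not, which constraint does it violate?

feasible

C1: 3 ≤ 17 ✓
C2: -20 ≤ -17 ✓
C3: -28 ≤ 21 ✓
C4: 11 ≥ 8 ✓
C5: 9 ≤ 36 ✓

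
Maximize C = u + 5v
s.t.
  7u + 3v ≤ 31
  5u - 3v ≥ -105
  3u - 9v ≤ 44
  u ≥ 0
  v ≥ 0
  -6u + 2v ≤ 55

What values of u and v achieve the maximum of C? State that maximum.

u = 0, v = 31/3, maximum C = 155/3

Corner points and C = u + 5v:
  (0, 31/3) → C = 155/3
  (31/7, 0) → C = 31/7
  (0, 0) → C = 0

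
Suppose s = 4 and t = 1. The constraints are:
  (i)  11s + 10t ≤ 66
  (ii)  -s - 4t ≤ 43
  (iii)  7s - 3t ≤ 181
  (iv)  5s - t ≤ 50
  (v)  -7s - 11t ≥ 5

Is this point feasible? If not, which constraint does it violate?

not feasible — violates (v)

Constraint (v): -7s - 11t = -39, which is not ≥ 5. All other constraints are satisfied.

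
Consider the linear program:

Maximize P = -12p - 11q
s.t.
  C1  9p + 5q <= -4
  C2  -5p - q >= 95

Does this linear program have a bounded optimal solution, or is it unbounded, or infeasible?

From the feasible point (-471/16, 835/16), moving in the direction (1, -5) keeps every constraint satisfied while P increases without bound.

unbounded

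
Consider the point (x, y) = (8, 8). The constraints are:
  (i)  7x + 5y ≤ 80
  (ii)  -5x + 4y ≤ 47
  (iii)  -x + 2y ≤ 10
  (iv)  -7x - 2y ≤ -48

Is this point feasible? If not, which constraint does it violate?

Constraint (i): 7x + 5y = 96, which is not ≤ 80. All other constraints are satisfied.

not feasible — violates (i)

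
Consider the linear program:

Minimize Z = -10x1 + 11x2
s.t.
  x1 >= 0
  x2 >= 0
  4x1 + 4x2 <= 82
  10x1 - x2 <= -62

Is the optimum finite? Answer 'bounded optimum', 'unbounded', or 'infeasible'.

infeasible

The boundaries x1 = 0 and x2 = 0 meet at (0, 0), but that point violates 10x1 - x2 ≤ -62. Every candidate vertex is excluded by some other constraint, so the feasible region is empty.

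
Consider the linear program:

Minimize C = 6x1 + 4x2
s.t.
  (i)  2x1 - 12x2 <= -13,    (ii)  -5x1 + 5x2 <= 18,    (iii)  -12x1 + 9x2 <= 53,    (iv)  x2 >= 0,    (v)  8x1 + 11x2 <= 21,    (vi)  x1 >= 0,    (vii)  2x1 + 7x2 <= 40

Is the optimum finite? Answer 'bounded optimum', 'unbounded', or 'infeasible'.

bounded optimum

Corner points and C = 6x1 + 4x2:
  (109/118, 73/59) → C = 619/59
  (0, 13/12) → C = 13/3
  (0, 21/11) → C = 84/11
The feasible region has finitely many vertices and no improving ray; the minimum is 13/3 at (0, 13/12).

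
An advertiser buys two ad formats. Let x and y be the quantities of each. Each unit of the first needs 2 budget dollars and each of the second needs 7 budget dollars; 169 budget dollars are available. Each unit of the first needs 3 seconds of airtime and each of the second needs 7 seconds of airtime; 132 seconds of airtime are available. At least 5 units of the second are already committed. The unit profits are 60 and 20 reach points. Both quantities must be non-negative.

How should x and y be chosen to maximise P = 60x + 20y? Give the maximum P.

Vertices and P = 60x + 20y:
  (0, 132/7) → P = 2640/7
  (0, 5) → P = 100
  (97/3, 5) → P = 2040

The optimum lies where 3x + 7y = 132 and y = 5.
Solving simultaneously gives x = 97/3, y = 5.

x = 97/3, y = 5, maximum P = 2040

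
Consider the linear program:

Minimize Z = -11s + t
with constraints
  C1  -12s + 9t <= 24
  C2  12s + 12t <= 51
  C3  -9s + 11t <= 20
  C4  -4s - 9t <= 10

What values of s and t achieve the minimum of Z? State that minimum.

Corner points and Z = -11s + t:
  (-28/17, 8/17) → Z = 316/17
  (-17/8, -1/6) → Z = 557/24
  (107/80, 233/80) → Z = -59/5
  (193/20, -27/5) → Z = -2231/20

s = 193/20, t = -27/5, minimum Z = -2231/20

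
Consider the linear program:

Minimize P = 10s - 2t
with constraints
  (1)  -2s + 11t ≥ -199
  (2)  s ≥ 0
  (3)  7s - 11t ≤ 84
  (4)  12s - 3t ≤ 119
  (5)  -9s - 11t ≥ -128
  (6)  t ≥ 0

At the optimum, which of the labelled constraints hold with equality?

Extreme points and P = 10s - 2t:
  (0, 128/11) → P = -256/11
  (0, 0) → P = 0
  (1693/159, 155/53) → P = 16000/159
  (119/12, 0) → P = 595/6

The minimum is at (0, 128/11). Substituting into each constraint, equality holds for (2) and (5); the remaining constraints have slack.

(2) and (5)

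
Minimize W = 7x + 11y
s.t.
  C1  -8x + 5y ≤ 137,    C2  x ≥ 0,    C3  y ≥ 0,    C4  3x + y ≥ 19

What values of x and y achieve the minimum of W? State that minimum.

Vertices and W = 7x + 11y:
  (0, 137/5) → W = 1507/5
  (0, 19) → W = 209
  (19/3, 0) → W = 133/3
The feasible region is unbounded (it extends along (5, 8), (1, 0)), but W strictly increases along every unbounded feasible direction, so there is no improving ray and the minimum is attained at a vertex.

The optimum lies where y = 0 and 3x + y = 19.
Solving simultaneously gives x = 19/3, y = 0.

x = 19/3, y = 0, minimum W = 133/3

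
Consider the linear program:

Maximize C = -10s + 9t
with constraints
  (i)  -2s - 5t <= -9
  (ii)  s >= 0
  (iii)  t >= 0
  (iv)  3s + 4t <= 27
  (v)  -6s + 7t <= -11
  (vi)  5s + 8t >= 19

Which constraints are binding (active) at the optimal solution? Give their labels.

(i) and (v)

Corner points and C = -10s + 9t:
  (9/2, 0) → C = -45
  (59/22, 8/11) → C = -223/11
  (9, 0) → C = -90
  (233/45, 43/15) → C = -1169/45

The maximum is at (59/22, 8/11). Substituting into each constraint, equality holds for (i) and (v); the remaining constraints have slack.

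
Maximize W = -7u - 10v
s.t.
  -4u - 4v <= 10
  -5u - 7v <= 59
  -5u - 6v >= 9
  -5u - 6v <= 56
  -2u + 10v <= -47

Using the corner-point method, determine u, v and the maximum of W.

u = 291/5, v = -50, maximum W = 463/5

Extreme points and W = -7u - 10v:
  (83/4, -93/4) → W = 349/4
  (11/6, -13/3) → W = 61/2
  (291/5, -50) → W = 463/5
  (96/31, -253/62) → W = 593/31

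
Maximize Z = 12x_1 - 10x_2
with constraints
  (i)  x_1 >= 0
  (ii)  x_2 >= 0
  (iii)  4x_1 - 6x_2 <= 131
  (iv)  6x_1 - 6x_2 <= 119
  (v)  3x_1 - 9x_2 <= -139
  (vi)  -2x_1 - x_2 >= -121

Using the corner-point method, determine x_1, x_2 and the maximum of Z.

Extreme points and Z = 12x_1 - 10x_2:
  (0, 139/9) → Z = -1390/9
  (0, 121) → Z = -1210
  (950/21, 641/21) → Z = 4990/21

x_1 = 950/21, x_2 = 641/21, maximum Z = 4990/21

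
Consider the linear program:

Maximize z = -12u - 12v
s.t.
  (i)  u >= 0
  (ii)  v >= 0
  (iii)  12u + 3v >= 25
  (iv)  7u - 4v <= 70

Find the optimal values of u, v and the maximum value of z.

u = 25/12, v = 0, maximum z = -25

Extreme points and z = -12u - 12v:
  (0, 25/3) → z = -100
  (25/12, 0) → z = -25
  (10, 0) → z = -120
The feasible region is unbounded (it extends along (0, 1), (4, 7)), but z strictly decreases along every unbounded feasible direction, so there is no improving ray and the maximum is attained at a vertex.

At the optimal vertex, v = 0 and 12u + 3v = 25.
Solving simultaneously gives u = 25/12, v = 0.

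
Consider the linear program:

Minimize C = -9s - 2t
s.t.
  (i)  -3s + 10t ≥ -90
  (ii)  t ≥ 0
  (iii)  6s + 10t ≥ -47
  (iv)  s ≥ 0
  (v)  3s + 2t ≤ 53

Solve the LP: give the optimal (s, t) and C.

Corner points and C = -9s - 2t:
  (0, 0) → C = 0
  (53/3, 0) → C = -159
  (0, 53/2) → C = -53

The optimum lies where t = 0 and 3s + 2t = 53.
Solving simultaneously gives s = 53/3, t = 0.

s = 53/3, t = 0, minimum C = -159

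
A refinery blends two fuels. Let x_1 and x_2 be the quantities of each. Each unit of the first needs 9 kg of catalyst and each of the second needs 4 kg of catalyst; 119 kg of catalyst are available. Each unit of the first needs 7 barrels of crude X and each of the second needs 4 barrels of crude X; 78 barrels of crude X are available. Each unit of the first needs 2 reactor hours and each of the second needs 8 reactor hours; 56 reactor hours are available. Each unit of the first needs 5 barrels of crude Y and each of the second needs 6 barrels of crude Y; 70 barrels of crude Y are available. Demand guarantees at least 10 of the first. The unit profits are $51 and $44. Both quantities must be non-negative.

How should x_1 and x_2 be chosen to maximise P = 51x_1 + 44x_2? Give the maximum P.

The optimum lies where 7x_1 + 4x_2 = 78 and x_1 = 10.
Solving simultaneously gives x_1 = 10, x_2 = 2.

x_1 = 10, x_2 = 2, maximum P = 598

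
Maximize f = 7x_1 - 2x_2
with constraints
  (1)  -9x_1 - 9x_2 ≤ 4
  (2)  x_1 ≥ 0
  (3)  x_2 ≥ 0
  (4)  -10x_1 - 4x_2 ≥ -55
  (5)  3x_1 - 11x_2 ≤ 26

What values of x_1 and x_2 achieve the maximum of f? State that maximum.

x_1 = 11/2, x_2 = 0, maximum f = 77/2

Corner points and f = 7x_1 - 2x_2:
  (0, 0) → f = 0
  (0, 55/4) → f = -55/2
  (11/2, 0) → f = 77/2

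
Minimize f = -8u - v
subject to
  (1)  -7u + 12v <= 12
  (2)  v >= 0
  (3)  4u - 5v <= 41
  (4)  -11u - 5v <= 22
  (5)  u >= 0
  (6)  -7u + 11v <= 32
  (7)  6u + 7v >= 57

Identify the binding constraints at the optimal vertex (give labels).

(1) and (3)

Feasible corners and f = -8u - v:
  (552/13, 335/13) → f = -4751/13
  (600/121, 471/121) → f = -5271/121
  (41/4, 0) → f = -82
  (19/2, 0) → f = -76

The minimum is at (552/13, 335/13). Substituting into each constraint, equality holds for (1) and (3); the remaining constraints have slack.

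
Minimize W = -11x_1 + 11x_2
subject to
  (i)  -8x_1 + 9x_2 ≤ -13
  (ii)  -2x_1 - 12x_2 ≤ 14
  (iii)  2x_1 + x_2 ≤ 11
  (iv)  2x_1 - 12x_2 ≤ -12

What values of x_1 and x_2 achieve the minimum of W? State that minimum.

x_1 = 60/13, x_2 = 23/13, minimum W = -407/13

At the optimal vertex, 2x_1 + x_2 = 11 and 2x_1 - 12x_2 = -12.
Solving simultaneously gives x_1 = 60/13, x_2 = 23/13.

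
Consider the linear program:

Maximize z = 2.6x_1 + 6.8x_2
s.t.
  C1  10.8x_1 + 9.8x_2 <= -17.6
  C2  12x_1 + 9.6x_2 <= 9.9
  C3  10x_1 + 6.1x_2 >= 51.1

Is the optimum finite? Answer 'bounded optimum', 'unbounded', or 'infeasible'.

bounded optimum

Extreme points and z = 2.6x_1 + 6.8x_2:
  (4433/232, -2651/116) → z = -122639/1160
  (30407/1606, -18197/803) → z = -15311/146
The feasible region has finitely many vertices and no improving ray; the maximum is -15311/146 at (30407/1606, -18197/803).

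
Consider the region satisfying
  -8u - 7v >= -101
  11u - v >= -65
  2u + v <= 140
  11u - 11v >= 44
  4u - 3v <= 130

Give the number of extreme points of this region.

4

Of the 10 pairwise boundary intersections, those satisfying every inequality are:
  (43/5, 23/5)
  (1213/52, -159/13)
  (-69/10, -109/10)
  (-325/29, -1690/29)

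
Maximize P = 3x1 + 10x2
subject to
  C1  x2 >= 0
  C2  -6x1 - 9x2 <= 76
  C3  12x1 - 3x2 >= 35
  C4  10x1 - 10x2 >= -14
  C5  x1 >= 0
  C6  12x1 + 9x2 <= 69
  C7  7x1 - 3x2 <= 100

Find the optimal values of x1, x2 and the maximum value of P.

Corner points and P = 3x1 + 10x2:
  (35/12, 0) → P = 35/4
  (23/4, 0) → P = 69/4
  (29/8, 17/6) → P = 941/24

x1 = 29/8, x2 = 17/6, maximum P = 941/24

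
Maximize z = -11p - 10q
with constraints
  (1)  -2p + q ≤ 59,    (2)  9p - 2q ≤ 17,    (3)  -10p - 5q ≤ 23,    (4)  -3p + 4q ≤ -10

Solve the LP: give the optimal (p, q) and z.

p = 3/5, q = -29/5, maximum z = 257/5

Extreme points and z = -11p - 10q:
  (3/5, -29/5) → z = 257/5
  (8/5, -13/10) → z = -23/5
  (-42/55, -169/55) → z = 2152/55

The binding constraints are 9p - 2q = 17 and -10p - 5q = 23.
Solving simultaneously gives p = 3/5, q = -29/5.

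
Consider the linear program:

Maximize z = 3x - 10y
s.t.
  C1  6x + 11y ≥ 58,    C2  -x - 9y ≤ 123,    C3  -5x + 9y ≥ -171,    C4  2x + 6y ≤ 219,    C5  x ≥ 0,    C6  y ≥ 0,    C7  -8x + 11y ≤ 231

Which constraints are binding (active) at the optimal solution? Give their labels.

Extreme points and z = 3x - 10y:
  (0, 58/11) → z = -580/11
  (29/3, 0) → z = 29
  (999/16, 251/16) → z = 487/16
  (171/5, 0) → z = 513/5
  (1023/70, 1107/35) → z = -19071/70
  (0, 21) → z = -210

The maximum is at (171/5, 0). Substituting into each constraint, equality holds for C3 and C6; the remaining constraints have slack.

C3 and C6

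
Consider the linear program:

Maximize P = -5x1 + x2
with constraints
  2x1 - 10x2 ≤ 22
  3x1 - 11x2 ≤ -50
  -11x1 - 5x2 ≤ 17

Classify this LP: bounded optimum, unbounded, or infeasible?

unbounded

From the feasible point (-437/136, 499/136), moving in the direction (-5, 11) keeps every constraint satisfied while P increases without bound.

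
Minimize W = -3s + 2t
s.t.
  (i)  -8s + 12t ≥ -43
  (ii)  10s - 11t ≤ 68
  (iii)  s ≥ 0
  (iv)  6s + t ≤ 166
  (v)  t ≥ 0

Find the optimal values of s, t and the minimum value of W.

Corner points and W = -3s + 2t:
  (343/32, 57/16) → W = -801/32
  (43/8, 0) → W = -129/8
  (947/38, 313/19) → W = -1589/38
  (0, 166) → W = 332
  (0, 0) → W = 0

s = 947/38, t = 313/19, minimum W = -1589/38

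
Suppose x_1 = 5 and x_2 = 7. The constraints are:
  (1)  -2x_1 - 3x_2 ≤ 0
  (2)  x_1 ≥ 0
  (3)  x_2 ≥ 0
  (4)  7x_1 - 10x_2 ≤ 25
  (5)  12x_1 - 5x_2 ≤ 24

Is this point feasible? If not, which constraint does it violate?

not feasible — violates (5)

Constraint (5): 12x_1 - 5x_2 = 25, which is not ≤ 24. All other constraints are satisfied.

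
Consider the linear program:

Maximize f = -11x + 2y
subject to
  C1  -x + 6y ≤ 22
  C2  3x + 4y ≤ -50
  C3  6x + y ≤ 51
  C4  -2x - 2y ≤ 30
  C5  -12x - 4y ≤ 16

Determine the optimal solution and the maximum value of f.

x = 34/9, y = -46/3, maximum f = -650/9

Feasible corners and f = -11x + 2y:
  (254/21, -151/7) → f = -3700/21
  (34/9, -46/3) → f = -650/9
  (66/5, -141/5) → f = -1008/5
  (11/2, -41/2) → f = -203/2

At the optimal vertex, 3x + 4y = -50 and -12x - 4y = 16.
Solving simultaneously gives x = 34/9, y = -46/3.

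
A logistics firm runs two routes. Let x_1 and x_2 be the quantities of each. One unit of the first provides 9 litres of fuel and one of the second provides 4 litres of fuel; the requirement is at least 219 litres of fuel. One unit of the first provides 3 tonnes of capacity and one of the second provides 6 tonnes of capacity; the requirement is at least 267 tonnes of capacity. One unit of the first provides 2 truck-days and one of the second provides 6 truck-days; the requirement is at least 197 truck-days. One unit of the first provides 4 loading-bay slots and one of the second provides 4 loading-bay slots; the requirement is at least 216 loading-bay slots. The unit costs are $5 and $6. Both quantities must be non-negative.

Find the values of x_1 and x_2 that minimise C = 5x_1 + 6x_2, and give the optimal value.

x_1 = 19, x_2 = 35, minimum C = 305

Corner points and C = 5x_1 + 6x_2:
  (0, 219/4) → C = 657/2
  (197/2, 0) → C = 985/2
  (3/5, 267/5) → C = 1617/5
  (70, 19/2) → C = 407
  (19, 35) → C = 305
The feasible region is unbounded (it extends along (0, 1), (1, 0)), but C strictly increases along every unbounded feasible direction, so there is no improving ray and the minimum is attained at a vertex.

The optimum lies where 3x_1 + 6x_2 = 267 and 4x_1 + 4x_2 = 216.
Solving simultaneously gives x_1 = 19, x_2 = 35.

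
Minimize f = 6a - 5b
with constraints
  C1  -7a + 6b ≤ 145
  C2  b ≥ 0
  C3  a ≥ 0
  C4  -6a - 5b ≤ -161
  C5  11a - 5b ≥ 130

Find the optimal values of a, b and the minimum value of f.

The feasible region is unbounded (it extends along (6, 7), (1, 0)), but f strictly increases along every unbounded feasible direction, so there is no improving ray and the minimum is attained at a vertex.

At the optimal vertex, -7a + 6b = 145 and 11a - 5b = 130.
Solving simultaneously gives a = 1505/31, b = 2505/31.

a = 1505/31, b = 2505/31, minimum f = -3495/31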